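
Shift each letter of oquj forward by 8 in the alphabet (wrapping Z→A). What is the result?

o(14): 14+8=22 → w
q(16): 16+8=24 → y
u(20): 20+8=28≡2 → c
j(9): 9+8=17 → r

wycr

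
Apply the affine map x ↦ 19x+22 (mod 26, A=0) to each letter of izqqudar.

sdoombwh

i(8): 19·8+22=174≡18 → s
z(25): 19·25+22=497≡3 → d
q(16): 19·16+22=326≡14 → o
q(16): 19·16+22=326≡14 → o
u(20): 19·20+22=402≡12 → m
d(3): 19·3+22=79≡1 → b
a(0): 19·0+22=22 → w
r(17): 19·17+22=345≡7 → h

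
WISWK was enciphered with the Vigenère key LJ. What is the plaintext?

LZHNZ

Repeat the key across the ciphertext: LJLJL
W(22)−L(11): 11 → L
I(8)−J(9): -1≡25 → Z
S(18)−L(11): 7 → H
W(22)−J(9): 13 → N
K(10)−L(11): -1≡25 → Z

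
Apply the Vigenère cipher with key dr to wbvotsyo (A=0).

zsyfwjbf

Repeat the key across the message: drdrdrdr
w(22)+d(3): 25 → z
b(1)+r(17): 18 → s
v(21)+d(3): 24 → y
o(14)+r(17): 31≡5 → f
t(19)+d(3): 22 → w
s(18)+r(17): 35≡9 → j
y(24)+d(3): 27≡1 → b
o(14)+r(17): 31≡5 → f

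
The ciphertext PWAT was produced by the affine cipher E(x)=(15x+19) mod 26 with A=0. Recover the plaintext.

YVXA

The inverse of 15 mod 26 is 7, since 15·7=105≡1. Apply D(y)=7·(y−19) mod 26:
P(15): 7·(15−19)=-28≡24 → Y
W(22): 7·(22−19)=21 → V
A(0): 7·(0−19)=-133≡23 → X
T(19): 7·(19−19)=0 → A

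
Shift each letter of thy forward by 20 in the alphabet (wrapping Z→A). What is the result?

t(19): 19+20=39≡13 → n
h(7): 7+20=27≡1 → b
y(24): 24+20=44≡18 → s

nbs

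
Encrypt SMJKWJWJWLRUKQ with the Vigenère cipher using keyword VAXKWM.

Repeat the key across the message: VAXKWMVAXKWMVA
S(18)+V(21): 39≡13 → N
M(12)+A(0): 12 → M
J(9)+X(23): 32≡6 → G
K(10)+K(10): 20 → U
W(22)+W(22): 44≡18 → S
J(9)+M(12): 21 → V
W(22)+V(21): 43≡17 → R
J(9)+A(0): 9 → J
W(22)+X(23): 45≡19 → T
L(11)+K(10): 21 → V
R(17)+W(22): 39≡13 → N
U(20)+M(12): 32≡6 → G
K(10)+V(21): 31≡5 → F
Q(16)+A(0): 16 → Q

NMGUSVRJTVNGFQ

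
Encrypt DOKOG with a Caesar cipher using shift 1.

D(3): 3+1=4 → E
O(14): 14+1=15 → P
K(10): 10+1=11 → L
O(14): 14+1=15 → P
G(6): 6+1=7 → H

EPLPH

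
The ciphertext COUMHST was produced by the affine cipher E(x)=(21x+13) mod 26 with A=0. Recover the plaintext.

The inverse of 21 mod 26 is 5, since 21·5=105≡1. Apply D(y)=5·(y−13) mod 26:
C(2): 5·(2−13)=-55≡23 → X
O(14): 5·(14−13)=5 → F
U(20): 5·(20−13)=35≡9 → J
M(12): 5·(12−13)=-5≡21 → V
H(7): 5·(7−13)=-30≡22 → W
S(18): 5·(18−13)=25 → Z
T(19): 5·(19−13)=30≡4 → E

XFJVWZE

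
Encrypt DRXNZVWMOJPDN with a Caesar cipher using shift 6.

JXDTFBCSUPVJT

D(3): 3+6=9 → J
R(17): 17+6=23 → X
X(23): 23+6=29≡3 → D
N(13): 13+6=19 → T
Z(25): 25+6=31≡5 → F
V(21): 21+6=27≡1 → B
W(22): 22+6=28≡2 → C
M(12): 12+6=18 → S
O(14): 14+6=20 → U
J(9): 9+6=15 → P
P(15): 15+6=21 → V
D(3): 3+6=9 → J
N(13): 13+6=19 → T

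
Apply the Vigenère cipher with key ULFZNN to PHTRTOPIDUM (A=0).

Repeat the key across the message: ULFZNNULFZN
P(15)+U(20): 35≡9 → J
H(7)+L(11): 18 → S
T(19)+F(5): 24 → Y
R(17)+Z(25): 42≡16 → Q
T(19)+N(13): 32≡6 → G
O(14)+N(13): 27≡1 → B
P(15)+U(20): 35≡9 → J
I(8)+L(11): 19 → T
D(3)+F(5): 8 → I
U(20)+Z(25): 45≡19 → T
M(12)+N(13): 25 → Z

JSYQGBJTITZ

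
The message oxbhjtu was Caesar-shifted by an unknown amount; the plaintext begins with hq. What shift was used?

From the crib: o(14)−h(7)=7, so the shift is 7.

7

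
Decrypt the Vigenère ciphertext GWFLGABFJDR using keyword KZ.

Repeat the key across the ciphertext: KZKZKZKZKZK
G(6)−K(10): -4≡22 → W
W(22)−Z(25): -3≡23 → X
F(5)−K(10): -5≡21 → V
L(11)−Z(25): -14≡12 → M
G(6)−K(10): -4≡22 → W
A(0)−Z(25): -25≡1 → B
B(1)−K(10): -9≡17 → R
F(5)−Z(25): -20≡6 → G
J(9)−K(10): -1≡25 → Z
D(3)−Z(25): -22≡4 → E
R(17)−K(10): 7 → H

WXVMWBRGZEH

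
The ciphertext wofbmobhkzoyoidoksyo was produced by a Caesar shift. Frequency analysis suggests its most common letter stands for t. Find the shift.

The most frequent ciphertext letter is o (appears 6 times).
o is position 14; t is position 19.
Shift = -5≡21.

21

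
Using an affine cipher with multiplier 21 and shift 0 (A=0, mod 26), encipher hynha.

h(7): 21·7+0=147≡17 → r
y(24): 21·24+0=504≡10 → k
n(13): 21·13+0=273≡13 → n
h(7): 21·7+0=147≡17 → r
a(0): 21·0+0=0 → a

rknra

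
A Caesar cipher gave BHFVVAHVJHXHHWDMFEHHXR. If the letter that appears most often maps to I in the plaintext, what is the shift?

25

The most frequent ciphertext letter is H (appears 7 times).
H is position 7; I is position 8.
Shift = -1≡25.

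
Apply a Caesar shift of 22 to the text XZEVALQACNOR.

TVARWHMWYJKN

X(23): 23+22=45≡19 → T
Z(25): 25+22=47≡21 → V
E(4): 4+22=26≡0 → A
V(21): 21+22=43≡17 → R
A(0): 0+22=22 → W
L(11): 11+22=33≡7 → H
Q(16): 16+22=38≡12 → M
A(0): 0+22=22 → W
C(2): 2+22=24 → Y
N(13): 13+22=35≡9 → J
O(14): 14+22=36≡10 → K
R(17): 17+22=39≡13 → N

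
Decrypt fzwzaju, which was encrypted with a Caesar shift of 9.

wqnqral

f(5): 5−9=-4≡22 → w
z(25): 25−9=16 → q
w(22): 22−9=13 → n
z(25): 25−9=16 → q
a(0): 0−9=-9≡17 → r
j(9): 9−9=0 → a
u(20): 20−9=11 → l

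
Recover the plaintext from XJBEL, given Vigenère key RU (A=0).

Repeat the key across the ciphertext: RURUR
X(23)−R(17): 6 → G
J(9)−U(20): -11≡15 → P
B(1)−R(17): -16≡10 → K
E(4)−U(20): -16≡10 → K
L(11)−R(17): -6≡20 → U

GPKKU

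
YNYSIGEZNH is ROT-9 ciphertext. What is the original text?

Y(24): 24−9=15 → P
N(13): 13−9=4 → E
Y(24): 24−9=15 → P
S(18): 18−9=9 → J
I(8): 8−9=-1≡25 → Z
G(6): 6−9=-3≡23 → X
E(4): 4−9=-5≡21 → V
Z(25): 25−9=16 → Q
N(13): 13−9=4 → E
H(7): 7−9=-2≡24 → Y

PEPJZXVQEY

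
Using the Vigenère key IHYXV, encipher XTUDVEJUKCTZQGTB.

FASAQMQSHXBGODOJ

Repeat the key across the message: IHYXVIHYXVIHYXVI
X(23)+I(8): 31≡5 → F
T(19)+H(7): 26≡0 → A
U(20)+Y(24): 44≡18 → S
D(3)+X(23): 26≡0 → A
V(21)+V(21): 42≡16 → Q
E(4)+I(8): 12 → M
J(9)+H(7): 16 → Q
U(20)+Y(24): 44≡18 → S
K(10)+X(23): 33≡7 → H
C(2)+V(21): 23 → X
T(19)+I(8): 27≡1 → B
Z(25)+H(7): 32≡6 → G
Q(16)+Y(24): 40≡14 → O
G(6)+X(23): 29≡3 → D
T(19)+V(21): 40≡14 → O
B(1)+I(8): 9 → J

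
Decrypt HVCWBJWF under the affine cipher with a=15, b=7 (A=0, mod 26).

The inverse of 15 mod 26 is 7, since 15·7=105≡1. Apply D(y)=7·(y−7) mod 26:
H(7): 7·(7−7)=0 → A
V(21): 7·(21−7)=98≡20 → U
C(2): 7·(2−7)=-35≡17 → R
W(22): 7·(22−7)=105≡1 → B
B(1): 7·(1−7)=-42≡10 → K
J(9): 7·(9−7)=14 → O
W(22): 7·(22−7)=105≡1 → B
F(5): 7·(5−7)=-14≡12 → M

AURBKOBM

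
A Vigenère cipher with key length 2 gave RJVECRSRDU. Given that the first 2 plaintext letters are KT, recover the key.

Subtract each crib letter from the matching ciphertext letter (mod 26):
R(17)−K(10)=7 → H
J(9)−T(19)=-10≡16 → Q

HQ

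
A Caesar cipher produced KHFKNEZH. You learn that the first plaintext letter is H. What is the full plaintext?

HECHKBWE

From the crib: K(10)−H(7)=3, so the shift is 3.
Subtract 3 from each ciphertext letter:
K(10): 10−3=7 → H
H(7): 7−3=4 → E
F(5): 5−3=2 → C
K(10): 10−3=7 → H
N(13): 13−3=10 → K
E(4): 4−3=1 → B
Z(25): 25−3=22 → W
H(7): 7−3=4 → E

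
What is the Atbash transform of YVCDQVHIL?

Y(24) → B(1)
V(21) → E(4)
C(2) → X(23)
D(3) → W(22)
Q(16) → J(9)
V(21) → E(4)
H(7) → S(18)
I(8) → R(17)
L(11) → O(14)

BEXWJESRO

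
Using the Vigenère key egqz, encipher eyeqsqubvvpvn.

Repeat the key across the message: egqzegqzegqze
e(4)+e(4): 8 → i
y(24)+g(6): 30≡4 → e
e(4)+q(16): 20 → u
q(16)+z(25): 41≡15 → p
s(18)+e(4): 22 → w
q(16)+g(6): 22 → w
u(20)+q(16): 36≡10 → k
b(1)+z(25): 26≡0 → a
v(21)+e(4): 25 → z
v(21)+g(6): 27≡1 → b
p(15)+q(16): 31≡5 → f
v(21)+z(25): 46≡20 → u
n(13)+e(4): 17 → r

ieupwwkazbfur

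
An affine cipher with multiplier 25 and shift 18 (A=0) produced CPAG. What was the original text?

The inverse of 25 mod 26 is 25, since 25·25=625≡1. Apply D(y)=25·(y−18) mod 26:
C(2): 25·(2−18)=-400≡16 → Q
P(15): 25·(15−18)=-75≡3 → D
A(0): 25·(0−18)=-450≡18 → S
G(6): 25·(6−18)=-300≡12 → M

QDSM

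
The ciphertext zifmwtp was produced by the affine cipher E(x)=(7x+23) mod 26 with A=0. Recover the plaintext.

ejqrlsk

The inverse of 7 mod 26 is 15, since 7·15=105≡1. Apply D(y)=15·(y−23) mod 26:
z(25): 15·(25−23)=30≡4 → e
i(8): 15·(8−23)=-225≡9 → j
f(5): 15·(5−23)=-270≡16 → q
m(12): 15·(12−23)=-165≡17 → r
w(22): 15·(22−23)=-15≡11 → l
t(19): 15·(19−23)=-60≡18 → s
p(15): 15·(15−23)=-120≡10 → k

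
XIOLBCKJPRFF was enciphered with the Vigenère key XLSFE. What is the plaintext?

AXWGXFZRKNIU

Repeat the key across the ciphertext: XLSFEXLSFEXL
X(23)−X(23): 0 → A
I(8)−L(11): -3≡23 → X
O(14)−S(18): -4≡22 → W
L(11)−F(5): 6 → G
B(1)−E(4): -3≡23 → X
C(2)−X(23): -21≡5 → F
K(10)−L(11): -1≡25 → Z
J(9)−S(18): -9≡17 → R
P(15)−F(5): 10 → K
R(17)−E(4): 13 → N
F(5)−X(23): -18≡8 → I
F(5)−L(11): -6≡20 → U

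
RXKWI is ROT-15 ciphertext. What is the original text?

CIVHT

R(17): 17−15=2 → C
X(23): 23−15=8 → I
K(10): 10−15=-5≡21 → V
W(22): 22−15=7 → H
I(8): 8−15=-7≡19 → T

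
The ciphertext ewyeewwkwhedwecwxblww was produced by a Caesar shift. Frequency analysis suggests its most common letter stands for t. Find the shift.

The most frequent ciphertext letter is w (appears 8 times).
w is position 22; t is position 19.
Shift = 3.

3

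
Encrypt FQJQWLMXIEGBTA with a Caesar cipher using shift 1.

F(5): 5+1=6 → G
Q(16): 16+1=17 → R
J(9): 9+1=10 → K
Q(16): 16+1=17 → R
W(22): 22+1=23 → X
L(11): 11+1=12 → M
M(12): 12+1=13 → N
X(23): 23+1=24 → Y
I(8): 8+1=9 → J
E(4): 4+1=5 → F
G(6): 6+1=7 → H
B(1): 1+1=2 → C
T(19): 19+1=20 → U
A(0): 0+1=1 → B

GRKRXMNYJFHCUB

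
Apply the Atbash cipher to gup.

tfk

g(6) → t(19)
u(20) → f(5)
p(15) → k(10)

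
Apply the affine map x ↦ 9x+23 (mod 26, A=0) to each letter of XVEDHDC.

X(23): 9·23+23=230≡22 → W
V(21): 9·21+23=212≡4 → E
E(4): 9·4+23=59≡7 → H
D(3): 9·3+23=50≡24 → Y
H(7): 9·7+23=86≡8 → I
D(3): 9·3+23=50≡24 → Y
C(2): 9·2+23=41≡15 → P

WEHYIYP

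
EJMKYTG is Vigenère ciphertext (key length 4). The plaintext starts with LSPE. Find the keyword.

TRXG

Subtract each crib letter from the matching ciphertext letter (mod 26):
E(4)−L(11)=-7≡19 → T
J(9)−S(18)=-9≡17 → R
M(12)−P(15)=-3≡23 → X
K(10)−E(4)=6 → G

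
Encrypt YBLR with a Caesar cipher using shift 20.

Y(24): 24+20=44≡18 → S
B(1): 1+20=21 → V
L(11): 11+20=31≡5 → F
R(17): 17+20=37≡11 → L

SVFL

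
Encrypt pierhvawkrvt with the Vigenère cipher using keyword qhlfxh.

fppwecqdvwsa

Repeat the key across the message: qhlfxhqhlfxh
p(15)+q(16): 31≡5 → f
i(8)+h(7): 15 → p
e(4)+l(11): 15 → p
r(17)+f(5): 22 → w
h(7)+x(23): 30≡4 → e
v(21)+h(7): 28≡2 → c
a(0)+q(16): 16 → q
w(22)+h(7): 29≡3 → d
k(10)+l(11): 21 → v
r(17)+f(5): 22 → w
v(21)+x(23): 44≡18 → s
t(19)+h(7): 26≡0 → a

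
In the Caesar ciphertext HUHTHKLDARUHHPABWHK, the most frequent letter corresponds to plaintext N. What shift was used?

The most frequent ciphertext letter is H (appears 6 times).
H is position 7; N is position 13.
Shift = -6≡20.

20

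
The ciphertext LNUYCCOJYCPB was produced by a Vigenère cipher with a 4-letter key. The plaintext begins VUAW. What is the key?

Subtract each crib letter from the matching ciphertext letter (mod 26):
L(11)−V(21)=-10≡16 → Q
N(13)−U(20)=-7≡19 → T
U(20)−A(0)=20 → U
Y(24)−W(22)=2 → C

QTUC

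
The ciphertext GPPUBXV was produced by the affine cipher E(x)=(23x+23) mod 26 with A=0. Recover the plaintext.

XUUBQAS

The inverse of 23 mod 26 is 17, since 23·17=391≡1. Apply D(y)=17·(y−23) mod 26:
G(6): 17·(6−23)=-289≡23 → X
P(15): 17·(15−23)=-136≡20 → U
P(15): 17·(15−23)=-136≡20 → U
U(20): 17·(20−23)=-51≡1 → B
B(1): 17·(1−23)=-374≡16 → Q
X(23): 17·(23−23)=0 → A
V(21): 17·(21−23)=-34≡18 → S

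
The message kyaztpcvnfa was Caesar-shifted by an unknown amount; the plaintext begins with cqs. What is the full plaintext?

cqsrlhunfxs

From the crib: k(10)−c(2)=8, so the shift is 8.
Subtract 8 from each ciphertext letter:
k(10): 10−8=2 → c
y(24): 24−8=16 → q
a(0): 0−8=-8≡18 → s
z(25): 25−8=17 → r
t(19): 19−8=11 → l
p(15): 15−8=7 → h
c(2): 2−8=-6≡20 → u
v(21): 21−8=13 → n
n(13): 13−8=5 → f
f(5): 5−8=-3≡23 → x
a(0): 0−8=-8≡18 → s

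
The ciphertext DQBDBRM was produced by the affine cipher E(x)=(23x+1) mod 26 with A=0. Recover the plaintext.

The inverse of 23 mod 26 is 17, since 23·17=391≡1. Apply D(y)=17·(y−1) mod 26:
D(3): 17·(3−1)=34≡8 → I
Q(16): 17·(16−1)=255≡21 → V
B(1): 17·(1−1)=0 → A
D(3): 17·(3−1)=34≡8 → I
B(1): 17·(1−1)=0 → A
R(17): 17·(17−1)=272≡12 → M
M(12): 17·(12−1)=187≡5 → F

IVAIAMF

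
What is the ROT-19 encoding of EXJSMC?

XQCLFV

E(4): 4+19=23 → X
X(23): 23+19=42≡16 → Q
J(9): 9+19=28≡2 → C
S(18): 18+19=37≡11 → L
M(12): 12+19=31≡5 → F
C(2): 2+19=21 → V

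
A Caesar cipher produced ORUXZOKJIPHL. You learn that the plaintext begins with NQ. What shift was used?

1

From the crib: O(14)−N(13)=1, so the shift is 1.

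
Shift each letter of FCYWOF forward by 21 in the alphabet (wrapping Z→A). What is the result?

AXTRJA

F(5): 5+21=26≡0 → A
C(2): 2+21=23 → X
Y(24): 24+21=45≡19 → T
W(22): 22+21=43≡17 → R
O(14): 14+21=35≡9 → J
F(5): 5+21=26≡0 → A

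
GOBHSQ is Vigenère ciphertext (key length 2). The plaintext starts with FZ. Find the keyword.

BP

Subtract each crib letter from the matching ciphertext letter (mod 26):
G(6)−F(5)=1 → B
O(14)−Z(25)=-11≡15 → P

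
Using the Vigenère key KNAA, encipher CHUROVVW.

MUURYIVW

Repeat the key across the message: KNAAKNAA
C(2)+K(10): 12 → M
H(7)+N(13): 20 → U
U(20)+A(0): 20 → U
R(17)+A(0): 17 → R
O(14)+K(10): 24 → Y
V(21)+N(13): 34≡8 → I
V(21)+A(0): 21 → V
W(22)+A(0): 22 → W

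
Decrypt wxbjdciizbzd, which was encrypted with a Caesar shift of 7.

pqucwvbbsusw

w(22): 22−7=15 → p
x(23): 23−7=16 → q
b(1): 1−7=-6≡20 → u
j(9): 9−7=2 → c
d(3): 3−7=-4≡22 → w
c(2): 2−7=-5≡21 → v
i(8): 8−7=1 → b
i(8): 8−7=1 → b
z(25): 25−7=18 → s
b(1): 1−7=-6≡20 → u
z(25): 25−7=18 → s
d(3): 3−7=-4≡22 → w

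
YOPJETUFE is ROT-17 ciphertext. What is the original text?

Y(24): 24−17=7 → H
O(14): 14−17=-3≡23 → X
P(15): 15−17=-2≡24 → Y
J(9): 9−17=-8≡18 → S
E(4): 4−17=-13≡13 → N
T(19): 19−17=2 → C
U(20): 20−17=3 → D
F(5): 5−17=-12≡14 → O
E(4): 4−17=-13≡13 → N

HXYSNCDON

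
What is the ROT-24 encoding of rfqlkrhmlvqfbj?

pdojipfkjtodzh

r(17): 17+24=41≡15 → p
f(5): 5+24=29≡3 → d
q(16): 16+24=40≡14 → o
l(11): 11+24=35≡9 → j
k(10): 10+24=34≡8 → i
r(17): 17+24=41≡15 → p
h(7): 7+24=31≡5 → f
m(12): 12+24=36≡10 → k
l(11): 11+24=35≡9 → j
v(21): 21+24=45≡19 → t
q(16): 16+24=40≡14 → o
f(5): 5+24=29≡3 → d
b(1): 1+24=25 → z
j(9): 9+24=33≡7 → h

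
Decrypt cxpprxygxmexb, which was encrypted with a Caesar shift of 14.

ojbbdjksjyqjn

c(2): 2−14=-12≡14 → o
x(23): 23−14=9 → j
p(15): 15−14=1 → b
p(15): 15−14=1 → b
r(17): 17−14=3 → d
x(23): 23−14=9 → j
y(24): 24−14=10 → k
g(6): 6−14=-8≡18 → s
x(23): 23−14=9 → j
m(12): 12−14=-2≡24 → y
e(4): 4−14=-10≡16 → q
x(23): 23−14=9 → j
b(1): 1−14=-13≡13 → n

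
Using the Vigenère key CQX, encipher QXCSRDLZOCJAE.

SNZUHANPLEZXG

Repeat the key across the message: CQXCQXCQXCQXC
Q(16)+C(2): 18 → S
X(23)+Q(16): 39≡13 → N
C(2)+X(23): 25 → Z
S(18)+C(2): 20 → U
R(17)+Q(16): 33≡7 → H
D(3)+X(23): 26≡0 → A
L(11)+C(2): 13 → N
Z(25)+Q(16): 41≡15 → P
O(14)+X(23): 37≡11 → L
C(2)+C(2): 4 → E
J(9)+Q(16): 25 → Z
A(0)+X(23): 23 → X
E(4)+C(2): 6 → G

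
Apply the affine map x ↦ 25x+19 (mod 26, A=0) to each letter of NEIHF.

GPLMO

N(13): 25·13+19=344≡6 → G
E(4): 25·4+19=119≡15 → P
I(8): 25·8+19=219≡11 → L
H(7): 25·7+19=194≡12 → M
F(5): 25·5+19=144≡14 → O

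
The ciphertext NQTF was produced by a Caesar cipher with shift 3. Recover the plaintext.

KNQC

N(13): 13−3=10 → K
Q(16): 16−3=13 → N
T(19): 19−3=16 → Q
F(5): 5−3=2 → C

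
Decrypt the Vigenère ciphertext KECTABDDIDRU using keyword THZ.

Repeat the key across the ciphertext: THZTHZTHZTHZ
K(10)−T(19): -9≡17 → R
E(4)−H(7): -3≡23 → X
C(2)−Z(25): -23≡3 → D
T(19)−T(19): 0 → A
A(0)−H(7): -7≡19 → T
B(1)−Z(25): -24≡2 → C
D(3)−T(19): -16≡10 → K
D(3)−H(7): -4≡22 → W
I(8)−Z(25): -17≡9 → J
D(3)−T(19): -16≡10 → K
R(17)−H(7): 10 → K
U(20)−Z(25): -5≡21 → V

RXDATCKWJKKV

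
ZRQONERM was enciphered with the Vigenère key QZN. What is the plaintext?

JSDYORBN

Repeat the key across the ciphertext: QZNQZNQZ
Z(25)−Q(16): 9 → J
R(17)−Z(25): -8≡18 → S
Q(16)−N(13): 3 → D
O(14)−Q(16): -2≡24 → Y
N(13)−Z(25): -12≡14 → O
E(4)−N(13): -9≡17 → R
R(17)−Q(16): 1 → B
M(12)−Z(25): -13≡13 → N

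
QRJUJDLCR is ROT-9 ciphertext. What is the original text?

HIALAUCTI

Q(16): 16−9=7 → H
R(17): 17−9=8 → I
J(9): 9−9=0 → A
U(20): 20−9=11 → L
J(9): 9−9=0 → A
D(3): 3−9=-6≡20 → U
L(11): 11−9=2 → C
C(2): 2−9=-7≡19 → T
R(17): 17−9=8 → I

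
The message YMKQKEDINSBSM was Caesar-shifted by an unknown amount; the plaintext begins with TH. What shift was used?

5

From the crib: Y(24)−T(19)=5, so the shift is 5.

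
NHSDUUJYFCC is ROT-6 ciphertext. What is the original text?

N(13): 13−6=7 → H
H(7): 7−6=1 → B
S(18): 18−6=12 → M
D(3): 3−6=-3≡23 → X
U(20): 20−6=14 → O
U(20): 20−6=14 → O
J(9): 9−6=3 → D
Y(24): 24−6=18 → S
F(5): 5−6=-1≡25 → Z
C(2): 2−6=-4≡22 → W
C(2): 2−6=-4≡22 → W

HBMXOODSZWW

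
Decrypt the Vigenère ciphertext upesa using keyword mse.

Repeat the key across the ciphertext: msems
u(20)−m(12): 8 → i
p(15)−s(18): -3≡23 → x
e(4)−e(4): 0 → a
s(18)−m(12): 6 → g
a(0)−s(18): -18≡8 → i

ixagi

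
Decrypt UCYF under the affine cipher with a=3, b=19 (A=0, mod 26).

The inverse of 3 mod 26 is 9, since 3·9=27≡1. Apply D(y)=9·(y−19) mod 26:
U(20): 9·(20−19)=9 → J
C(2): 9·(2−19)=-153≡3 → D
Y(24): 9·(24−19)=45≡19 → T
F(5): 9·(5−19)=-126≡4 → E

JDTE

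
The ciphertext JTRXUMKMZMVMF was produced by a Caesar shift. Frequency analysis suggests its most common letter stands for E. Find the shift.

8

The most frequent ciphertext letter is M (appears 4 times).
M is position 12; E is position 4.
Shift = 8.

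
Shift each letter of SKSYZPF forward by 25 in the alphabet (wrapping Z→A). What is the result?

S(18): 18+25=43≡17 → R
K(10): 10+25=35≡9 → J
S(18): 18+25=43≡17 → R
Y(24): 24+25=49≡23 → X
Z(25): 25+25=50≡24 → Y
P(15): 15+25=40≡14 → O
F(5): 5+25=30≡4 → E

RJRXYOE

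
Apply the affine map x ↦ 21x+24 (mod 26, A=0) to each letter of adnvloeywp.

a(0): 21·0+24=24 → y
d(3): 21·3+24=87≡9 → j
n(13): 21·13+24=297≡11 → l
v(21): 21·21+24=465≡23 → x
l(11): 21·11+24=255≡21 → v
o(14): 21·14+24=318≡6 → g
e(4): 21·4+24=108≡4 → e
y(24): 21·24+24=528≡8 → i
w(22): 21·22+24=486≡18 → s
p(15): 21·15+24=339≡1 → b

yjlxvgeisb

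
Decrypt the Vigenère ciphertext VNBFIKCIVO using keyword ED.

RKXCEHYFRL

Repeat the key across the ciphertext: EDEDEDEDED
V(21)−E(4): 17 → R
N(13)−D(3): 10 → K
B(1)−E(4): -3≡23 → X
F(5)−D(3): 2 → C
I(8)−E(4): 4 → E
K(10)−D(3): 7 → H
C(2)−E(4): -2≡24 → Y
I(8)−D(3): 5 → F
V(21)−E(4): 17 → R
O(14)−D(3): 11 → L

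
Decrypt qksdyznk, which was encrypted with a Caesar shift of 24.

smufabpm

q(16): 16−24=-8≡18 → s
k(10): 10−24=-14≡12 → m
s(18): 18−24=-6≡20 → u
d(3): 3−24=-21≡5 → f
y(24): 24−24=0 → a
z(25): 25−24=1 → b
n(13): 13−24=-11≡15 → p
k(10): 10−24=-14≡12 → m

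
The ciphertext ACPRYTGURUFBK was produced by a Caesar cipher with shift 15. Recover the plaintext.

LNACJERFCFQMV

A(0): 0−15=-15≡11 → L
C(2): 2−15=-13≡13 → N
P(15): 15−15=0 → A
R(17): 17−15=2 → C
Y(24): 24−15=9 → J
T(19): 19−15=4 → E
G(6): 6−15=-9≡17 → R
U(20): 20−15=5 → F
R(17): 17−15=2 → C
U(20): 20−15=5 → F
F(5): 5−15=-10≡16 → Q
B(1): 1−15=-14≡12 → M
K(10): 10−15=-5≡21 → V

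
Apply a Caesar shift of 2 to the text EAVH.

E(4): 4+2=6 → G
A(0): 0+2=2 → C
V(21): 21+2=23 → X
H(7): 7+2=9 → J

GCXJ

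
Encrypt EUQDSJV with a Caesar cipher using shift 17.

E(4): 4+17=21 → V
U(20): 20+17=37≡11 → L
Q(16): 16+17=33≡7 → H
D(3): 3+17=20 → U
S(18): 18+17=35≡9 → J
J(9): 9+17=26≡0 → A
V(21): 21+17=38≡12 → M

VLHUJAM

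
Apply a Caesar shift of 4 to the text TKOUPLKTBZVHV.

T(19): 19+4=23 → X
K(10): 10+4=14 → O
O(14): 14+4=18 → S
U(20): 20+4=24 → Y
P(15): 15+4=19 → T
L(11): 11+4=15 → P
K(10): 10+4=14 → O
T(19): 19+4=23 → X
B(1): 1+4=5 → F
Z(25): 25+4=29≡3 → D
V(21): 21+4=25 → Z
H(7): 7+4=11 → L
V(21): 21+4=25 → Z

XOSYTPOXFDZLZ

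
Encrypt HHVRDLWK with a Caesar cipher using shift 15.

WWKGSALZ

H(7): 7+15=22 → W
H(7): 7+15=22 → W
V(21): 21+15=36≡10 → K
R(17): 17+15=32≡6 → G
D(3): 3+15=18 → S
L(11): 11+15=26≡0 → A
W(22): 22+15=37≡11 → L
K(10): 10+15=25 → Z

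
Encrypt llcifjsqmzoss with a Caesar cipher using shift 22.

hhyebfomivkoo

l(11): 11+22=33≡7 → h
l(11): 11+22=33≡7 → h
c(2): 2+22=24 → y
i(8): 8+22=30≡4 → e
f(5): 5+22=27≡1 → b
j(9): 9+22=31≡5 → f
s(18): 18+22=40≡14 → o
q(16): 16+22=38≡12 → m
m(12): 12+22=34≡8 → i
z(25): 25+22=47≡21 → v
o(14): 14+22=36≡10 → k
s(18): 18+22=40≡14 → o
s(18): 18+22=40≡14 → o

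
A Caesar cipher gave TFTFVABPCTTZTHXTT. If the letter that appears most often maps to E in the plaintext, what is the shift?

The most frequent ciphertext letter is T (appears 7 times).
T is position 19; E is position 4.
Shift = 15.

15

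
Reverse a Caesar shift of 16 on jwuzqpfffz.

tgejazpppj

j(9): 9−16=-7≡19 → t
w(22): 22−16=6 → g
u(20): 20−16=4 → e
z(25): 25−16=9 → j
q(16): 16−16=0 → a
p(15): 15−16=-1≡25 → z
f(5): 5−16=-11≡15 → p
f(5): 5−16=-11≡15 → p
f(5): 5−16=-11≡15 → p
z(25): 25−16=9 → j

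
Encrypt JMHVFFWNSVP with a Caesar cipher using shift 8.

J(9): 9+8=17 → R
M(12): 12+8=20 → U
H(7): 7+8=15 → P
V(21): 21+8=29≡3 → D
F(5): 5+8=13 → N
F(5): 5+8=13 → N
W(22): 22+8=30≡4 → E
N(13): 13+8=21 → V
S(18): 18+8=26≡0 → A
V(21): 21+8=29≡3 → D
P(15): 15+8=23 → X

RUPDNNEVADX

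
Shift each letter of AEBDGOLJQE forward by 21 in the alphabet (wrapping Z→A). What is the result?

VZWYBJGELZ

A(0): 0+21=21 → V
E(4): 4+21=25 → Z
B(1): 1+21=22 → W
D(3): 3+21=24 → Y
G(6): 6+21=27≡1 → B
O(14): 14+21=35≡9 → J
L(11): 11+21=32≡6 → G
J(9): 9+21=30≡4 → E
Q(16): 16+21=37≡11 → L
E(4): 4+21=25 → Z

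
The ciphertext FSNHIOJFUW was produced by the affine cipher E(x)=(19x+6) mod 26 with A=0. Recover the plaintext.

The inverse of 19 mod 26 is 11, since 19·11=209≡1. Apply D(y)=11·(y−6) mod 26:
F(5): 11·(5−6)=-11≡15 → P
S(18): 11·(18−6)=132≡2 → C
N(13): 11·(13−6)=77≡25 → Z
H(7): 11·(7−6)=11 → L
I(8): 11·(8−6)=22 → W
O(14): 11·(14−6)=88≡10 → K
J(9): 11·(9−6)=33≡7 → H
F(5): 11·(5−6)=-11≡15 → P
U(20): 11·(20−6)=154≡24 → Y
W(22): 11·(22−6)=176≡20 → U

PCZLWKHPYU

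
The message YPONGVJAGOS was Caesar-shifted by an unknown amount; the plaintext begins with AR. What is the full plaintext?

ARQPIXLCIQU

From the crib: Y(24)−A(0)=24, so the shift is 24.
Subtract 24 from each ciphertext letter:
Y(24): 24−24=0 → A
P(15): 15−24=-9≡17 → R
O(14): 14−24=-10≡16 → Q
N(13): 13−24=-11≡15 → P
G(6): 6−24=-18≡8 → I
V(21): 21−24=-3≡23 → X
J(9): 9−24=-15≡11 → L
A(0): 0−24=-24≡2 → C
G(6): 6−24=-18≡8 → I
O(14): 14−24=-10≡16 → Q
S(18): 18−24=-6≡20 → U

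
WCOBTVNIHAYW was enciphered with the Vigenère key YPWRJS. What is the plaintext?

YNSKKDPTLJPE

Repeat the key across the ciphertext: YPWRJSYPWRJS
W(22)−Y(24): -2≡24 → Y
C(2)−P(15): -13≡13 → N
O(14)−W(22): -8≡18 → S
B(1)−R(17): -16≡10 → K
T(19)−J(9): 10 → K
V(21)−S(18): 3 → D
N(13)−Y(24): -11≡15 → P
I(8)−P(15): -7≡19 → T
H(7)−W(22): -15≡11 → L
A(0)−R(17): -17≡9 → J
Y(24)−J(9): 15 → P
W(22)−S(18): 4 → E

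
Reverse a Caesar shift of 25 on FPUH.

GQVI

F(5): 5−25=-20≡6 → G
P(15): 15−25=-10≡16 → Q
U(20): 20−25=-5≡21 → V
H(7): 7−25=-18≡8 → I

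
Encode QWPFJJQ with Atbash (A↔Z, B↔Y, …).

Q(16) → J(9)
W(22) → D(3)
P(15) → K(10)
F(5) → U(20)
J(9) → Q(16)
J(9) → Q(16)
Q(16) → J(9)

JDKUQQJ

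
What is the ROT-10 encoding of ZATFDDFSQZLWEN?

Z(25): 25+10=35≡9 → J
A(0): 0+10=10 → K
T(19): 19+10=29≡3 → D
F(5): 5+10=15 → P
D(3): 3+10=13 → N
D(3): 3+10=13 → N
F(5): 5+10=15 → P
S(18): 18+10=28≡2 → C
Q(16): 16+10=26≡0 → A
Z(25): 25+10=35≡9 → J
L(11): 11+10=21 → V
W(22): 22+10=32≡6 → G
E(4): 4+10=14 → O
N(13): 13+10=23 → X

JKDPNNPCAJVGOX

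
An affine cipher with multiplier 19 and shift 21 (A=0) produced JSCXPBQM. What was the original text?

YTZWMOXF

The inverse of 19 mod 26 is 11, since 19·11=209≡1. Apply D(y)=11·(y−21) mod 26:
J(9): 11·(9−21)=-132≡24 → Y
S(18): 11·(18−21)=-33≡19 → T
C(2): 11·(2−21)=-209≡25 → Z
X(23): 11·(23−21)=22 → W
P(15): 11·(15−21)=-66≡12 → M
B(1): 11·(1−21)=-220≡14 → O
Q(16): 11·(16−21)=-55≡23 → X
M(12): 11·(12−21)=-99≡5 → F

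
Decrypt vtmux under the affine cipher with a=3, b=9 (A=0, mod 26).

The inverse of 3 mod 26 is 9, since 3·9=27≡1. Apply D(y)=9·(y−9) mod 26:
v(21): 9·(21−9)=108≡4 → e
t(19): 9·(19−9)=90≡12 → m
m(12): 9·(12−9)=27≡1 → b
u(20): 9·(20−9)=99≡21 → v
x(23): 9·(23−9)=126≡22 → w

embvw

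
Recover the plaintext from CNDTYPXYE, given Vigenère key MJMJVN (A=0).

Repeat the key across the ciphertext: MJMJVNMJM
C(2)−M(12): -10≡16 → Q
N(13)−J(9): 4 → E
D(3)−M(12): -9≡17 → R
T(19)−J(9): 10 → K
Y(24)−V(21): 3 → D
P(15)−N(13): 2 → C
X(23)−M(12): 11 → L
Y(24)−J(9): 15 → P
E(4)−M(12): -8≡18 → S

QERKDCLPS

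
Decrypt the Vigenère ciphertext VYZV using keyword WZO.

Repeat the key across the ciphertext: WZOW
V(21)−W(22): -1≡25 → Z
Y(24)−Z(25): -1≡25 → Z
Z(25)−O(14): 11 → L
V(21)−W(22): -1≡25 → Z

ZZLZ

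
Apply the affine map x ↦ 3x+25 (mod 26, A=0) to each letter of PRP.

P(15): 3·15+25=70≡18 → S
R(17): 3·17+25=76≡24 → Y
P(15): 3·15+25=70≡18 → S

SYS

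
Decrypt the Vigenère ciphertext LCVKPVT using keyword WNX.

PPYOCYX

Repeat the key across the ciphertext: WNXWNXW
L(11)−W(22): -11≡15 → P
C(2)−N(13): -11≡15 → P
V(21)−X(23): -2≡24 → Y
K(10)−W(22): -12≡14 → O
P(15)−N(13): 2 → C
V(21)−X(23): -2≡24 → Y
T(19)−W(22): -3≡23 → X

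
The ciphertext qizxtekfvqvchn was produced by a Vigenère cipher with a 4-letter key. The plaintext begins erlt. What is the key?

Subtract each crib letter from the matching ciphertext letter (mod 26):
q(16)−e(4)=12 → m
i(8)−r(17)=-9≡17 → r
z(25)−l(11)=14 → o
x(23)−t(19)=4 → e

mroe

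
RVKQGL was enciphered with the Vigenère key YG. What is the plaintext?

Repeat the key across the ciphertext: YGYGYG
R(17)−Y(24): -7≡19 → T
V(21)−G(6): 15 → P
K(10)−Y(24): -14≡12 → M
Q(16)−G(6): 10 → K
G(6)−Y(24): -18≡8 → I
L(11)−G(6): 5 → F

TPMKIF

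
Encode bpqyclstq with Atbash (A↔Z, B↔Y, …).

ykjbxohgj

b(1) → y(24)
p(15) → k(10)
q(16) → j(9)
y(24) → b(1)
c(2) → x(23)
l(11) → o(14)
s(18) → h(7)
t(19) → g(6)
q(16) → j(9)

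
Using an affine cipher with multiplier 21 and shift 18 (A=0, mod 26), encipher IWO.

I(8): 21·8+18=186≡4 → E
W(22): 21·22+18=480≡12 → M
O(14): 21·14+18=312≡0 → A

EMA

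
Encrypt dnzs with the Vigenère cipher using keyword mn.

Repeat the key across the message: mnmn
d(3)+m(12): 15 → p
n(13)+n(13): 26≡0 → a
z(25)+m(12): 37≡11 → l
s(18)+n(13): 31≡5 → f

palf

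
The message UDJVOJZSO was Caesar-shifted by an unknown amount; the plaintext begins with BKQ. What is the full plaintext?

From the crib: U(20)−B(1)=19, so the shift is 19.
Subtract 19 from each ciphertext letter:
U(20): 20−19=1 → B
D(3): 3−19=-16≡10 → K
J(9): 9−19=-10≡16 → Q
V(21): 21−19=2 → C
O(14): 14−19=-5≡21 → V
J(9): 9−19=-10≡16 → Q
Z(25): 25−19=6 → G
S(18): 18−19=-1≡25 → Z
O(14): 14−19=-5≡21 → V

BKQCVQGZV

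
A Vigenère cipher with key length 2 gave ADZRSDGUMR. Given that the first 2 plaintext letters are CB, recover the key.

YC

Subtract each crib letter from the matching ciphertext letter (mod 26):
A(0)−C(2)=-2≡24 → Y
D(3)−B(1)=2 → C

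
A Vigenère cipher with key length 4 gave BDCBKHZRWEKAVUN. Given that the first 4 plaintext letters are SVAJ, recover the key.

JICS

Subtract each crib letter from the matching ciphertext letter (mod 26):
B(1)−S(18)=-17≡9 → J
D(3)−V(21)=-18≡8 → I
C(2)−A(0)=2 → C
B(1)−J(9)=-8≡18 → S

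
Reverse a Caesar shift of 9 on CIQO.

TZHF

C(2): 2−9=-7≡19 → T
I(8): 8−9=-1≡25 → Z
Q(16): 16−9=7 → H
O(14): 14−9=5 → F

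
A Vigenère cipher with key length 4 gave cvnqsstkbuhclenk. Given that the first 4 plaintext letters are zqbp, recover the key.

Subtract each crib letter from the matching ciphertext letter (mod 26):
c(2)−z(25)=-23≡3 → d
v(21)−q(16)=5 → f
n(13)−b(1)=12 → m
q(16)−p(15)=1 → b

dfmb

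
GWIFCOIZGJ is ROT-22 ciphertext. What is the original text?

G(6): 6−22=-16≡10 → K
W(22): 22−22=0 → A
I(8): 8−22=-14≡12 → M
F(5): 5−22=-17≡9 → J
C(2): 2−22=-20≡6 → G
O(14): 14−22=-8≡18 → S
I(8): 8−22=-14≡12 → M
Z(25): 25−22=3 → D
G(6): 6−22=-16≡10 → K
J(9): 9−22=-13≡13 → N

KAMJGSMDKN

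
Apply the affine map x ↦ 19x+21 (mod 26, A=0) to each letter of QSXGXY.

Q(16): 19·16+21=325≡13 → N
S(18): 19·18+21=363≡25 → Z
X(23): 19·23+21=458≡16 → Q
G(6): 19·6+21=135≡5 → F
X(23): 19·23+21=458≡16 → Q
Y(24): 19·24+21=477≡9 → J

NZQFQJ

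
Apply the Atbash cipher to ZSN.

Z(25) → A(0)
S(18) → H(7)
N(13) → M(12)

AHM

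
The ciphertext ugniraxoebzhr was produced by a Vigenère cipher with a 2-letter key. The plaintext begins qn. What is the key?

Subtract each crib letter from the matching ciphertext letter (mod 26):
u(20)−q(16)=4 → e
g(6)−n(13)=-7≡19 → t

et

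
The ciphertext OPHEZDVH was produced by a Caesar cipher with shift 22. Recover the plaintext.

STLIDHZL

O(14): 14−22=-8≡18 → S
P(15): 15−22=-7≡19 → T
H(7): 7−22=-15≡11 → L
E(4): 4−22=-18≡8 → I
Z(25): 25−22=3 → D
D(3): 3−22=-19≡7 → H
V(21): 21−22=-1≡25 → Z
H(7): 7−22=-15≡11 → L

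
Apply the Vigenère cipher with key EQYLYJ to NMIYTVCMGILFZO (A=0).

RCGJREGCETJODE

Repeat the key across the message: EQYLYJEQYLYJEQ
N(13)+E(4): 17 → R
M(12)+Q(16): 28≡2 → C
I(8)+Y(24): 32≡6 → G
Y(24)+L(11): 35≡9 → J
T(19)+Y(24): 43≡17 → R
V(21)+J(9): 30≡4 → E
C(2)+E(4): 6 → G
M(12)+Q(16): 28≡2 → C
G(6)+Y(24): 30≡4 → E
I(8)+L(11): 19 → T
L(11)+Y(24): 35≡9 → J
F(5)+J(9): 14 → O
Z(25)+E(4): 29≡3 → D
O(14)+Q(16): 30≡4 → E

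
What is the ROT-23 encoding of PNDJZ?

P(15): 15+23=38≡12 → M
N(13): 13+23=36≡10 → K
D(3): 3+23=26≡0 → A
J(9): 9+23=32≡6 → G
Z(25): 25+23=48≡22 → W

MKAGW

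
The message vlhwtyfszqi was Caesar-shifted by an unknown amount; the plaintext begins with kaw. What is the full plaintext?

kawlinuhofx

From the crib: v(21)−k(10)=11, so the shift is 11.
Subtract 11 from each ciphertext letter:
v(21): 21−11=10 → k
l(11): 11−11=0 → a
h(7): 7−11=-4≡22 → w
w(22): 22−11=11 → l
t(19): 19−11=8 → i
y(24): 24−11=13 → n
f(5): 5−11=-6≡20 → u
s(18): 18−11=7 → h
z(25): 25−11=14 → o
q(16): 16−11=5 → f
i(8): 8−11=-3≡23 → x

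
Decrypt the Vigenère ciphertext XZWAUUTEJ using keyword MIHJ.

LRPRIMMVX

Repeat the key across the ciphertext: MIHJMIHJM
X(23)−M(12): 11 → L
Z(25)−I(8): 17 → R
W(22)−H(7): 15 → P
A(0)−J(9): -9≡17 → R
U(20)−M(12): 8 → I
U(20)−I(8): 12 → M
T(19)−H(7): 12 → M
E(4)−J(9): -5≡21 → V
J(9)−M(12): -3≡23 → X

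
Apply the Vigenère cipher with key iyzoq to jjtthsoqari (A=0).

Repeat the key across the message: iyzoqiyzoqi
j(9)+i(8): 17 → r
j(9)+y(24): 33≡7 → h
t(19)+z(25): 44≡18 → s
t(19)+o(14): 33≡7 → h
h(7)+q(16): 23 → x
s(18)+i(8): 26≡0 → a
o(14)+y(24): 38≡12 → m
q(16)+z(25): 41≡15 → p
a(0)+o(14): 14 → o
r(17)+q(16): 33≡7 → h
i(8)+i(8): 16 → q

rhshxampohq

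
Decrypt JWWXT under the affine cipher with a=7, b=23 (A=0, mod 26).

The inverse of 7 mod 26 is 15, since 7·15=105≡1. Apply D(y)=15·(y−23) mod 26:
J(9): 15·(9−23)=-210≡24 → Y
W(22): 15·(22−23)=-15≡11 → L
W(22): 15·(22−23)=-15≡11 → L
X(23): 15·(23−23)=0 → A
T(19): 15·(19−23)=-60≡18 → S

YLLAS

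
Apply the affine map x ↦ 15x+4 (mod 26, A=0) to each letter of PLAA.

VNEE

P(15): 15·15+4=229≡21 → V
L(11): 15·11+4=169≡13 → N
A(0): 15·0+4=4 → E
A(0): 15·0+4=4 → E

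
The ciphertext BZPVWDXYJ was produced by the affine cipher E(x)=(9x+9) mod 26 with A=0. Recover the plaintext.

The inverse of 9 mod 26 is 3, since 9·3=27≡1. Apply D(y)=3·(y−9) mod 26:
B(1): 3·(1−9)=-24≡2 → C
Z(25): 3·(25−9)=48≡22 → W
P(15): 3·(15−9)=18 → S
V(21): 3·(21−9)=36≡10 → K
W(22): 3·(22−9)=39≡13 → N
D(3): 3·(3−9)=-18≡8 → I
X(23): 3·(23−9)=42≡16 → Q
Y(24): 3·(24−9)=45≡19 → T
J(9): 3·(9−9)=0 → A

CWSKNIQTA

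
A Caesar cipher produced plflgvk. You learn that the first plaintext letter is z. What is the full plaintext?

From the crib: p(15)−z(25)=-10≡16, so the shift is 16.
Subtract 16 from each ciphertext letter:
p(15): 15−16=-1≡25 → z
l(11): 11−16=-5≡21 → v
f(5): 5−16=-11≡15 → p
l(11): 11−16=-5≡21 → v
g(6): 6−16=-10≡16 → q
v(21): 21−16=5 → f
k(10): 10−16=-6≡20 → u

zvpvqfu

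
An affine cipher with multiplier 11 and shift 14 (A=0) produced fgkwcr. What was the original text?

lecwgf

The inverse of 11 mod 26 is 19, since 11·19=209≡1. Apply D(y)=19·(y−14) mod 26:
f(5): 19·(5−14)=-171≡11 → l
g(6): 19·(6−14)=-152≡4 → e
k(10): 19·(10−14)=-76≡2 → c
w(22): 19·(22−14)=152≡22 → w
c(2): 19·(2−14)=-228≡6 → g
r(17): 19·(17−14)=57≡5 → f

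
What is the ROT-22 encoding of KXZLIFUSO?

GTVHEBQOK

K(10): 10+22=32≡6 → G
X(23): 23+22=45≡19 → T
Z(25): 25+22=47≡21 → V
L(11): 11+22=33≡7 → H
I(8): 8+22=30≡4 → E
F(5): 5+22=27≡1 → B
U(20): 20+22=42≡16 → Q
S(18): 18+22=40≡14 → O
O(14): 14+22=36≡10 → K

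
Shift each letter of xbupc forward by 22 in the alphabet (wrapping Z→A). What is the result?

x(23): 23+22=45≡19 → t
b(1): 1+22=23 → x
u(20): 20+22=42≡16 → q
p(15): 15+22=37≡11 → l
c(2): 2+22=24 → y

txqly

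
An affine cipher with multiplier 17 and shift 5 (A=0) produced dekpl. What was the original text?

gdlwi

The inverse of 17 mod 26 is 23, since 17·23=391≡1. Apply D(y)=23·(y−5) mod 26:
d(3): 23·(3−5)=-46≡6 → g
e(4): 23·(4−5)=-23≡3 → d
k(10): 23·(10−5)=115≡11 → l
p(15): 23·(15−5)=230≡22 → w
l(11): 23·(11−5)=138≡8 → i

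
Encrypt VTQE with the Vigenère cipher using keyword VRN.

Repeat the key across the message: VRNV
V(21)+V(21): 42≡16 → Q
T(19)+R(17): 36≡10 → K
Q(16)+N(13): 29≡3 → D
E(4)+V(21): 25 → Z

QKDZ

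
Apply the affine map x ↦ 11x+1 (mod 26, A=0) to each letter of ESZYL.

TRQFS

E(4): 11·4+1=45≡19 → T
S(18): 11·18+1=199≡17 → R
Z(25): 11·25+1=276≡16 → Q
Y(24): 11·24+1=265≡5 → F
L(11): 11·11+1=122≡18 → S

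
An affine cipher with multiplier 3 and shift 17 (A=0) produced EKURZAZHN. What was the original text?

NPBAUDUOQ

The inverse of 3 mod 26 is 9, since 3·9=27≡1. Apply D(y)=9·(y−17) mod 26:
E(4): 9·(4−17)=-117≡13 → N
K(10): 9·(10−17)=-63≡15 → P
U(20): 9·(20−17)=27≡1 → B
R(17): 9·(17−17)=0 → A
Z(25): 9·(25−17)=72≡20 → U
A(0): 9·(0−17)=-153≡3 → D
Z(25): 9·(25−17)=72≡20 → U
H(7): 9·(7−17)=-90≡14 → O
N(13): 9·(13−17)=-36≡16 → Q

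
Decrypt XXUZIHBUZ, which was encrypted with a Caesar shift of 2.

X(23): 23−2=21 → V
X(23): 23−2=21 → V
U(20): 20−2=18 → S
Z(25): 25−2=23 → X
I(8): 8−2=6 → G
H(7): 7−2=5 → F
B(1): 1−2=-1≡25 → Z
U(20): 20−2=18 → S
Z(25): 25−2=23 → X

VVSXGFZSX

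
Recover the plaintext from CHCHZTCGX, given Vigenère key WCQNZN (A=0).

GFMUAGGEH

Repeat the key across the ciphertext: WCQNZNWCQ
C(2)−W(22): -20≡6 → G
H(7)−C(2): 5 → F
C(2)−Q(16): -14≡12 → M
H(7)−N(13): -6≡20 → U
Z(25)−Z(25): 0 → A
T(19)−N(13): 6 → G
C(2)−W(22): -20≡6 → G
G(6)−C(2): 4 → E
X(23)−Q(16): 7 → H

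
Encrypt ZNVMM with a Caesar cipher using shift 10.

Z(25): 25+10=35≡9 → J
N(13): 13+10=23 → X
V(21): 21+10=31≡5 → F
M(12): 12+10=22 → W
M(12): 12+10=22 → W

JXFWW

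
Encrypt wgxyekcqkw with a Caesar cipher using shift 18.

w(22): 22+18=40≡14 → o
g(6): 6+18=24 → y
x(23): 23+18=41≡15 → p
y(24): 24+18=42≡16 → q
e(4): 4+18=22 → w
k(10): 10+18=28≡2 → c
c(2): 2+18=20 → u
q(16): 16+18=34≡8 → i
k(10): 10+18=28≡2 → c
w(22): 22+18=40≡14 → o

oypqwcuico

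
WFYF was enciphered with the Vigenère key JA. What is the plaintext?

Repeat the key across the ciphertext: JAJA
W(22)−J(9): 13 → N
F(5)−A(0): 5 → F
Y(24)−J(9): 15 → P
F(5)−A(0): 5 → F

NFPF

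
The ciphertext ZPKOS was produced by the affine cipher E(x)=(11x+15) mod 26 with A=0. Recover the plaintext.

IAJHF

The inverse of 11 mod 26 is 19, since 11·19=209≡1. Apply D(y)=19·(y−15) mod 26:
Z(25): 19·(25−15)=190≡8 → I
P(15): 19·(15−15)=0 → A
K(10): 19·(10−15)=-95≡9 → J
O(14): 19·(14−15)=-19≡7 → H
S(18): 19·(18−15)=57≡5 → F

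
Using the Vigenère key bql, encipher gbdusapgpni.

Repeat the key across the message: bqlbqlbqlbq
g(6)+b(1): 7 → h
b(1)+q(16): 17 → r
d(3)+l(11): 14 → o
u(20)+b(1): 21 → v
s(18)+q(16): 34≡8 → i
a(0)+l(11): 11 → l
p(15)+b(1): 16 → q
g(6)+q(16): 22 → w
p(15)+l(11): 26≡0 → a
n(13)+b(1): 14 → o
i(8)+q(16): 24 → y

hrovilqwaoy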